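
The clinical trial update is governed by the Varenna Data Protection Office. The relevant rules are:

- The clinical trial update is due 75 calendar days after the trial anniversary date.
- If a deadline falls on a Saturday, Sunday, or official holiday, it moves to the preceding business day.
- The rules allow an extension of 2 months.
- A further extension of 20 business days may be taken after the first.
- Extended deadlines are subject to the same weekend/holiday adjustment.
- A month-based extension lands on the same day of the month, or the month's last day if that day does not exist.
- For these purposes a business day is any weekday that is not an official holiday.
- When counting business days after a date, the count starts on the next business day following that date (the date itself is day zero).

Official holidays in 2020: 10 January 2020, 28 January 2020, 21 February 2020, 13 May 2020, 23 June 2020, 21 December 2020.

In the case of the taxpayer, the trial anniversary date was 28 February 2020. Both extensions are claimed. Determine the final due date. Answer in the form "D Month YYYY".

7 August 2020

75 calendar days after 28 February 2020 is 13 May 2020.
13 May 2020 falls on a listed holiday. Rolling to the preceding business day gives 12 May 2020, a Tuesday.
Add 2 months to 12 May 2020: 12 July 2020.
12 July 2020 is a Sunday; the preceding business day is 10 July 2020 (Friday).
Applying the 20-business-day extension: 20 business days after 10 July 2020 is 7 August 2020.
7 August 2020 is a Friday and not a listed holiday, so it stands.
So the filing is due 7 August 2020.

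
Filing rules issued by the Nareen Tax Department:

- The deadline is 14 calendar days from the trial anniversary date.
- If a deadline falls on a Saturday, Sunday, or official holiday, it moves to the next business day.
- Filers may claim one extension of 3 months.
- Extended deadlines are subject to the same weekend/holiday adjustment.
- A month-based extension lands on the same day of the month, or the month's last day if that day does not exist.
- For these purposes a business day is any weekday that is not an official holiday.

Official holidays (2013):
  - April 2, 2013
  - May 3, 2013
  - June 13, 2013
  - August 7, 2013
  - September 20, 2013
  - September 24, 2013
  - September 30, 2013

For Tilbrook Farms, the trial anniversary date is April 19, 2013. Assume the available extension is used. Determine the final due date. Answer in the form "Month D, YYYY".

August 6, 2013

Trigger date April 19, 2013 + 14 calendar days = May 3, 2013.
May 3, 2013 is a listed holiday, so it moves to the next business day, May 6, 2013 (Monday).
Applying the 3 months extension: 3 months after May 6, 2013 is August 6, 2013.
August 6, 2013 is a Tuesday and not a listed holiday, so it stands.
So the filing is due August 6, 2013.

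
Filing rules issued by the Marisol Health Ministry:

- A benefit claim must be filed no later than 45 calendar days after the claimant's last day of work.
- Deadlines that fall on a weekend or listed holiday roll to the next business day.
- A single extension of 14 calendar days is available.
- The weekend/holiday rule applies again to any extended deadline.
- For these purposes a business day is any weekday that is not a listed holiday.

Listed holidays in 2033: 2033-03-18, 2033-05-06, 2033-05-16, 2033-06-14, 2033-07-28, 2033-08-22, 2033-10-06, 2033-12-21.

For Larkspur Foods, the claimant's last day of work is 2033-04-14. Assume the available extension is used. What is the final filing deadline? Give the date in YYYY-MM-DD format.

2033-06-13

Adding 45 calendar days to 2033-04-14 gives 2033-05-29.
Because 2033-05-29 is a Sunday, the deadline becomes 2033-05-30 (Monday).
Applying the 14-calendar-day extension: 2033-05-30 + 14 days = 2033-06-13.
2033-06-13 is a Monday and not a listed holiday, so it stands.
So the filing is due 2033-06-13.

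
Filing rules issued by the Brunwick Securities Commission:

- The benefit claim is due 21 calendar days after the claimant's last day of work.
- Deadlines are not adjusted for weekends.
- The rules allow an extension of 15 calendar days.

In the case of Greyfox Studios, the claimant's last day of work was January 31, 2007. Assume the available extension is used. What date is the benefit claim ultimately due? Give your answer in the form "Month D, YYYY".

March 8, 2007

21 calendar days after January 31, 2007 is February 21, 2007.
No adjustment is made for weekends or holidays, so February 21, 2007 stands.
Add the 15 calendar-day extension to February 21, 2007: March 8, 2007.
No adjustment is made for weekends or holidays, so March 8, 2007 stands.
The final due date is March 8, 2007.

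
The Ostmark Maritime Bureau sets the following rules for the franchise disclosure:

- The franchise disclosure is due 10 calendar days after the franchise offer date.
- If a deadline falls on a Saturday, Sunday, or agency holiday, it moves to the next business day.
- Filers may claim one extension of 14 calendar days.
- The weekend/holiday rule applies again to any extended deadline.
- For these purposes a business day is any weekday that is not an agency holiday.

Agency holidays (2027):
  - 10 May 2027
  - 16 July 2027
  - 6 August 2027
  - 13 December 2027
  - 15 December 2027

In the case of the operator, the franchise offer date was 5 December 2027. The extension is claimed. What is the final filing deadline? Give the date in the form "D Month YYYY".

10 calendar days after 5 December 2027 is 15 December 2027.
15 December 2027 is a listed holiday, so it moves to the next business day, 16 December 2027 (Thursday).
The 14-calendar-day extension moves the deadline from 16 December 2027 to 30 December 2027.
30 December 2027 falls on a Thursday, which is a business day, so no adjustment is needed.
So the filing is due 30 December 2027.

30 December 2027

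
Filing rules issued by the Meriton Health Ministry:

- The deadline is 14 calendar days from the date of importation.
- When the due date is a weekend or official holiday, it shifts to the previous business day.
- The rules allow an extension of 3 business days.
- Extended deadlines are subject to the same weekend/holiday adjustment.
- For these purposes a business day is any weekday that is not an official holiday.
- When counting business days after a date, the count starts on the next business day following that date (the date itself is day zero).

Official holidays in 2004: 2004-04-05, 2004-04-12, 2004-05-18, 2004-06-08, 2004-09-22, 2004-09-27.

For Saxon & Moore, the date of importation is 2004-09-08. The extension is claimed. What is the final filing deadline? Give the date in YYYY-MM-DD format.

14 calendar days after 2004-09-08 is 2004-09-22.
Because 2004-09-22 is a listed holiday, the deadline becomes 2004-09-21 (Tuesday).
Counting 3 further business days from 2004-09-21 reaches 2004-09-28.
2004-09-28 (Tuesday) is already a business day.
So the filing is due 2004-09-28.

2004-09-28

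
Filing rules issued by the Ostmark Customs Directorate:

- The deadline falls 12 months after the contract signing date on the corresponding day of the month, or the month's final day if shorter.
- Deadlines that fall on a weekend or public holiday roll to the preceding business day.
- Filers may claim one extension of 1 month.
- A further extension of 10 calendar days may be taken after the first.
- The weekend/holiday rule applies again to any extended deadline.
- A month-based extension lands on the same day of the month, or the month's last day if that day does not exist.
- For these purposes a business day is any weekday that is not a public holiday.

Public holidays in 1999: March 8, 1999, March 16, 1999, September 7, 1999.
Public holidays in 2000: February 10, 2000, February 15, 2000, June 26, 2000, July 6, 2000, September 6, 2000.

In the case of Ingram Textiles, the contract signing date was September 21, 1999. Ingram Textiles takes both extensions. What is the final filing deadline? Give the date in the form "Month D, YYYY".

12 months after September 21, 1999, on the same day of the month, is September 21, 2000.
Since September 21, 2000 is a Thursday and not a holiday, the date is unchanged.
Add 1 month to September 21, 2000: October 21, 2000.
October 21, 2000 falls on a Saturday. Rolling to the preceding business day gives October 20, 2000, a Friday.
With the 10-day extension, October 20, 2000 becomes October 30, 2000.
October 30, 2000 (Monday) is already a business day.
The final due date is October 30, 2000.

October 30, 2000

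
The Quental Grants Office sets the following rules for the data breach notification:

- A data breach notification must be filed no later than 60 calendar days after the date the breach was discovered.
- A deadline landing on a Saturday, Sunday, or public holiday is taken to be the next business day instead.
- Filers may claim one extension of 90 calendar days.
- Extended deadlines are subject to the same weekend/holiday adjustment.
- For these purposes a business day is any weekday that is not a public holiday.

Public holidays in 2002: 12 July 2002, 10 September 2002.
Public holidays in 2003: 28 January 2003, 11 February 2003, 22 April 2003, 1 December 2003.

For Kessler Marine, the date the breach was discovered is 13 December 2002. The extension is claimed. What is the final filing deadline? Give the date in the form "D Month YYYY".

13 May 2003

Adding 60 calendar days to 13 December 2002 gives 11 February 2003.
11 February 2003 is a listed holiday; the next business day is 12 February 2003 (Wednesday).
With the 90-day extension, 12 February 2003 becomes 13 May 2003.
13 May 2003 falls on a Tuesday, which is a business day, so no adjustment is needed.
Deadline: 13 May 2003.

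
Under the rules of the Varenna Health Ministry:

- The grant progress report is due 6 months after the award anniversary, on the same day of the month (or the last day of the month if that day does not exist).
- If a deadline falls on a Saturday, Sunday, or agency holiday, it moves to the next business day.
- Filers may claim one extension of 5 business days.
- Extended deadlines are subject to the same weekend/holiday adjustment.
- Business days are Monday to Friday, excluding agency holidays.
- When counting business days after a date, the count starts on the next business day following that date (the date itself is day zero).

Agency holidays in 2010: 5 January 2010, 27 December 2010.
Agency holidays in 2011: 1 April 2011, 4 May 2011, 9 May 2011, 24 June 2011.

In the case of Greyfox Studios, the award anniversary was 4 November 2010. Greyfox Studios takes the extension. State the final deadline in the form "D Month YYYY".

13 May 2011

6 months from 4 November 2010 is 4 May 2011.
4 May 2011 is a listed holiday; the next business day is 5 May 2011 (Thursday).
Counting 5 further business days from 5 May 2011 reaches 13 May 2011.
Since 13 May 2011 is a Friday and not a holiday, the date is unchanged.
The final due date is 13 May 2011.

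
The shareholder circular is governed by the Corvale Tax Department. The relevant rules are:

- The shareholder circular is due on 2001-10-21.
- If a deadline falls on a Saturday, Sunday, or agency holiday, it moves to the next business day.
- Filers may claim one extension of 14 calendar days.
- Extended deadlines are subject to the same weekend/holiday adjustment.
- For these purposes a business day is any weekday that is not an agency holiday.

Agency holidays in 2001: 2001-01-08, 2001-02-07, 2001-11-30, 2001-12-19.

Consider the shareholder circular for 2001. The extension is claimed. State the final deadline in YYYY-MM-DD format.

2001-11-05

Start from the fixed due date, 2001-10-21.
2001-10-21 falls on a Sunday. Rolling to the next business day gives 2001-10-22, a Monday.
The 14-calendar-day extension moves the deadline from 2001-10-22 to 2001-11-05.
2001-11-05 (Monday) is already a business day.
Deadline: 2001-11-05.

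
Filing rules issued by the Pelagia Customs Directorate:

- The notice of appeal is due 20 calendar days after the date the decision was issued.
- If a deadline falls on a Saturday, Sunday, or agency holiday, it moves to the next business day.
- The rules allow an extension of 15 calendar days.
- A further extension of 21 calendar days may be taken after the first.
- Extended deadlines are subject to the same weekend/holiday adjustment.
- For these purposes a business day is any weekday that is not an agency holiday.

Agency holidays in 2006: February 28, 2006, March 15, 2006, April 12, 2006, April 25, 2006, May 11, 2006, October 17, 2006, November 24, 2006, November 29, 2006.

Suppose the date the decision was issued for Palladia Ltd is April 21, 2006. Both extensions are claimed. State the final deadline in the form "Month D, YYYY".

20 calendar days after April 21, 2006 is May 11, 2006.
May 11, 2006 is a listed holiday; the next business day is May 12, 2006 (Friday).
Add the 15 calendar-day extension to May 12, 2006: May 27, 2006.
Because May 27, 2006 is a Saturday, the deadline becomes May 29, 2006 (Monday).
Applying the 21-calendar-day extension: May 29, 2006 + 21 days = June 19, 2006.
June 19, 2006 falls on a Monday, which is a business day, so no adjustment is needed.
So the filing is due June 19, 2006.

June 19, 2006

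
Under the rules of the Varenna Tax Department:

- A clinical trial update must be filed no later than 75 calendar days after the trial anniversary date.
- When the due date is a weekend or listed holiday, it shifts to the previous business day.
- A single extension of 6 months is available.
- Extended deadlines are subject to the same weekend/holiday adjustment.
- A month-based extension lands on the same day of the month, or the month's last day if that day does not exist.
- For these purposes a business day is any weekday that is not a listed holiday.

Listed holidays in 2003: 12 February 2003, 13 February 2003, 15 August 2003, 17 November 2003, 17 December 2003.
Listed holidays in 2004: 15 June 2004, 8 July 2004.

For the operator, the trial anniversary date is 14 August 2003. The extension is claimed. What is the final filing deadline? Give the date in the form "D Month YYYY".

28 April 2004

Trigger date 14 August 2003 + 75 calendar days = 28 October 2003.
28 October 2003 (Tuesday) is already a business day.
Applying the 6 months extension: 6 months after 28 October 2003 is 28 April 2004.
28 April 2004 falls on a Wednesday, which is a business day, so no adjustment is needed.
So the filing is due 28 April 2004.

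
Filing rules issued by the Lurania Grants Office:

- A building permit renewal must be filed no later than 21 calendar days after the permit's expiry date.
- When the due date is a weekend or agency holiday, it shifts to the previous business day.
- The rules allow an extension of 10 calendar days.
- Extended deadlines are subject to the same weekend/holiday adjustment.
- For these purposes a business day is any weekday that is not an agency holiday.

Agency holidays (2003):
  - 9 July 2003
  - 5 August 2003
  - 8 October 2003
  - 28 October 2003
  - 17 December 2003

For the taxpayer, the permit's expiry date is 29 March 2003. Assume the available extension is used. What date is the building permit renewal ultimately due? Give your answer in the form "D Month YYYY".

28 April 2003

Adding 21 calendar days to 29 March 2003 gives 19 April 2003.
Because 19 April 2003 is a Saturday, the deadline becomes 18 April 2003 (Friday).
Applying the 10-calendar-day extension: 18 April 2003 + 10 days = 28 April 2003.
28 April 2003 is a Monday and not a listed holiday, so it stands.
Final deadline: 28 April 2003.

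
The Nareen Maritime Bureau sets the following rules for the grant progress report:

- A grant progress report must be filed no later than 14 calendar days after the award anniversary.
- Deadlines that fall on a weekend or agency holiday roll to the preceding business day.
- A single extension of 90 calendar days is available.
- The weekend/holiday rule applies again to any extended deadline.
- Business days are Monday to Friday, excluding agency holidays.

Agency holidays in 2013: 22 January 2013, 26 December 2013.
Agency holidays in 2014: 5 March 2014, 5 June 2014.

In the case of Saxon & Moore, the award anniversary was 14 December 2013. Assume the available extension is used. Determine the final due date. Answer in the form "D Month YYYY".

14 calendar days after 14 December 2013 is 28 December 2013.
28 December 2013 is a Saturday; the preceding business day is 27 December 2013 (Friday).
With the 90-day extension, 27 December 2013 becomes 27 March 2014.
27 March 2014 falls on a Thursday, which is a business day, so no adjustment is needed.
Deadline: 27 March 2014.

27 March 2014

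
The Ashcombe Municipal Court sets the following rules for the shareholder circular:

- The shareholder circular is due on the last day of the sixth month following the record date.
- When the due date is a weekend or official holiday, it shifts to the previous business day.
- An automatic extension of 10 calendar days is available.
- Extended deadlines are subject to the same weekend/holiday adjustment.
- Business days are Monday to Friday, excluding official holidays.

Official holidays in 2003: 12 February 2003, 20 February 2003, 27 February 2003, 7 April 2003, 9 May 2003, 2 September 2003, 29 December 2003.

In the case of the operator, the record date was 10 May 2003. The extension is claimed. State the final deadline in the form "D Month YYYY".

8 December 2003

6 months after 10 May 2003 is November 2003; that month ends on 30 November 2003.
30 November 2003 falls on a Sunday. Rolling to the preceding business day gives 28 November 2003, a Friday.
With the 10-day extension, 28 November 2003 becomes 8 December 2003.
8 December 2003 (Monday) is already a business day.
Deadline: 8 December 2003.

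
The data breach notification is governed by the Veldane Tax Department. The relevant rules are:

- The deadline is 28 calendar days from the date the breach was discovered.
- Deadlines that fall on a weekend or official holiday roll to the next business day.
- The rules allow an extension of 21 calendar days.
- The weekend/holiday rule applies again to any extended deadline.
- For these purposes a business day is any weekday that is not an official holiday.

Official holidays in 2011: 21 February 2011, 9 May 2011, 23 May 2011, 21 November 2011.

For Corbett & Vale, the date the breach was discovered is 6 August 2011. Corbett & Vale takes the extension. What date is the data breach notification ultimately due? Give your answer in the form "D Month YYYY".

26 September 2011

28 calendar days after 6 August 2011 is 3 September 2011.
3 September 2011 falls on a Saturday. Rolling to the next business day gives 5 September 2011, a Monday.
Add the 21 calendar-day extension to 5 September 2011: 26 September 2011.
26 September 2011 falls on a Monday, which is a business day, so no adjustment is needed.
So the filing is due 26 September 2011.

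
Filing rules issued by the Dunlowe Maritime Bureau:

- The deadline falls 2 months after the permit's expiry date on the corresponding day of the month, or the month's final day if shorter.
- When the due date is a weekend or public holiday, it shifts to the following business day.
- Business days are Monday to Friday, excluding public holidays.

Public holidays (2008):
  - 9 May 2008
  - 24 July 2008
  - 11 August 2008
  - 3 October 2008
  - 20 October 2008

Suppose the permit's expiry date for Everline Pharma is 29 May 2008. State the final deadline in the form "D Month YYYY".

29 July 2008

2 months after 29 May 2008, on the same day of the month, is 29 July 2008.
Since 29 July 2008 is a Tuesday and not a holiday, the date is unchanged.
Final deadline: 29 July 2008.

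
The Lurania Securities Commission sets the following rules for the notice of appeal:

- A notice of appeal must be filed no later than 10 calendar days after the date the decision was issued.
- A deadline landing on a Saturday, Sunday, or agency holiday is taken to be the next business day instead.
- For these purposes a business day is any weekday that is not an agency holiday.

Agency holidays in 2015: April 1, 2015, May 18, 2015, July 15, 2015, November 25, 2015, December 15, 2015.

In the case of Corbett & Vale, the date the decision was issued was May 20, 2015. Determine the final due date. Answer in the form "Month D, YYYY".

Adding 10 calendar days to May 20, 2015 gives May 30, 2015.
May 30, 2015 is a Saturday, so it moves to the next business day, June 1, 2015 (Monday).
So the filing is due June 1, 2015.

June 1, 2015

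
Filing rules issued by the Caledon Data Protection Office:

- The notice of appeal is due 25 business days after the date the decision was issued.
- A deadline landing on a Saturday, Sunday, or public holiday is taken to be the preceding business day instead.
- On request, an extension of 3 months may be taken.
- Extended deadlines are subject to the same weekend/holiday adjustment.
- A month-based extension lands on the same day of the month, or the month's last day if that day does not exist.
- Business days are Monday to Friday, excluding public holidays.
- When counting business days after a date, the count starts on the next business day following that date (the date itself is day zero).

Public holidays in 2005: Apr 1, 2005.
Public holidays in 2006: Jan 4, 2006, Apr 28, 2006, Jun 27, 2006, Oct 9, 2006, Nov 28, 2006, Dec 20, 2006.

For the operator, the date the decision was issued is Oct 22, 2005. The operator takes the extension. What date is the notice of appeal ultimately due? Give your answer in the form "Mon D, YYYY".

25 business days after Oct 22, 2005, excluding weekends and holidays, is Nov 25, 2005.
Nov 25, 2005 (Friday) is already a business day.
Applying the 3 months extension: 3 months after Nov 25, 2005 is Feb 25, 2006.
Because Feb 25, 2006 is a Saturday, the deadline becomes Feb 24, 2006 (Friday).
Final deadline: Feb 24, 2006.

Feb 24, 2006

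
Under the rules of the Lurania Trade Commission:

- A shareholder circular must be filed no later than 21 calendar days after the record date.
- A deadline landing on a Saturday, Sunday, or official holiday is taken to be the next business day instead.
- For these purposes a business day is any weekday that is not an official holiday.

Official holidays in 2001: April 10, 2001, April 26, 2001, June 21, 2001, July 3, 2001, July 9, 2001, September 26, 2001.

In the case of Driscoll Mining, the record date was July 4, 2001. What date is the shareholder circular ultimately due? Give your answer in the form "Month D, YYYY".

Trigger date July 4, 2001 + 21 calendar days = July 25, 2001.
July 25, 2001 falls on a Wednesday, which is a business day, so no adjustment is needed.
So the filing is due July 25, 2001.

July 25, 2001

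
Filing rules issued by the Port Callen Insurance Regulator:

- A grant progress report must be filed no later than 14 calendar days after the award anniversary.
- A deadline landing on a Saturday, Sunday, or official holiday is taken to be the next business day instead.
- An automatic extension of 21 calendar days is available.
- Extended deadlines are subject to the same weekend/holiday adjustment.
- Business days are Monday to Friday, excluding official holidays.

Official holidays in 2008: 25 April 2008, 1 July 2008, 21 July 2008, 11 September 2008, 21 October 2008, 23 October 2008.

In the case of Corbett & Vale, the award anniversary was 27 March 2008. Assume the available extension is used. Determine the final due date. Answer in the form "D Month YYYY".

From 27 March 2008, 14 calendar days later is 10 April 2008.
10 April 2008 falls on a Thursday, which is a business day, so no adjustment is needed.
Add the 21 calendar-day extension to 10 April 2008: 1 May 2008.
1 May 2008 is a Thursday and not a listed holiday, so it stands.
Final deadline: 1 May 2008.

1 May 2008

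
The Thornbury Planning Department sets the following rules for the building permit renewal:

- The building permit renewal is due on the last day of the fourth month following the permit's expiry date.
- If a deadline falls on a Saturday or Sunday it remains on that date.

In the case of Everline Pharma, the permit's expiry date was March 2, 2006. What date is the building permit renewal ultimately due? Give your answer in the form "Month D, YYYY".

4 months after March 2, 2006 falls in July 2006; the last day of that month is July 31, 2006.
July 31, 2006 is a Monday; no weekend or holiday adjustment applies.
The final due date is July 31, 2006.

July 31, 2006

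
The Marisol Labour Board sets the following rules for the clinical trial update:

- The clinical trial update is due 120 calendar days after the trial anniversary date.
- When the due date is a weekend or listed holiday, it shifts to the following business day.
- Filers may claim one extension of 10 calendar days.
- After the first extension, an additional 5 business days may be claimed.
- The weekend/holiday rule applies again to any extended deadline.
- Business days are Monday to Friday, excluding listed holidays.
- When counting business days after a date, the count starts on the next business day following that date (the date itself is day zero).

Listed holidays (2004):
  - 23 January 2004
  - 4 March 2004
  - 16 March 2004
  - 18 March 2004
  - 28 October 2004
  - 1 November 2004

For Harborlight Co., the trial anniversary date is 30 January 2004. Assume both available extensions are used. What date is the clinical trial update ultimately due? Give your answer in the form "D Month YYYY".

Trigger date 30 January 2004 + 120 calendar days = 29 May 2004.
Because 29 May 2004 is a Saturday, the deadline becomes 31 May 2004 (Monday).
With the 10-day extension, 31 May 2004 becomes 10 June 2004.
10 June 2004 falls on a Thursday, which is a business day, so no adjustment is needed.
The 5-business-day extension runs from 10 June 2004 to 17 June 2004.
17 June 2004 is a Thursday and not a listed holiday, so it stands.
The final due date is 17 June 2004.

17 June 2004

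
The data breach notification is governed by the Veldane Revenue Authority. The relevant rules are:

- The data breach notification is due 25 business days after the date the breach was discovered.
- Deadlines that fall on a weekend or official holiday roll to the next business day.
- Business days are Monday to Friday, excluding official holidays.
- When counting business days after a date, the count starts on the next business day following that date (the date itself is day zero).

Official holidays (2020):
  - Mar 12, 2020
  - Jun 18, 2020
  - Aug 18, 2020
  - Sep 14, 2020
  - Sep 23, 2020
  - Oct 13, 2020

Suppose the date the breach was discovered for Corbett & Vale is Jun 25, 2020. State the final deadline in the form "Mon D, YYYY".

Jul 30, 2020

25 business days after Jun 25, 2020, excluding weekends and holidays, is Jul 30, 2020.
Jul 30, 2020 is a Thursday and not a listed holiday, so it stands.
The final due date is Jul 30, 2020.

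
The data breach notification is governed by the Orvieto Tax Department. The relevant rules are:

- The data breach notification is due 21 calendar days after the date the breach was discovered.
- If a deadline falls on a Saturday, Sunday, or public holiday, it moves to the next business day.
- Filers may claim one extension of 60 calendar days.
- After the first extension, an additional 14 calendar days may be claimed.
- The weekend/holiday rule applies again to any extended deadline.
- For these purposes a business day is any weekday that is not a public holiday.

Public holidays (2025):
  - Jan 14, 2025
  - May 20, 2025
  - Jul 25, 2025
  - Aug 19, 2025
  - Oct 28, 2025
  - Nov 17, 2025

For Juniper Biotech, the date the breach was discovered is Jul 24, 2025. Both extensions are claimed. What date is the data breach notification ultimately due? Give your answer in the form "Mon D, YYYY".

Oct 27, 2025

From Jul 24, 2025, 21 calendar days later is Aug 14, 2025.
Aug 14, 2025 is a Thursday and not a listed holiday, so it stands.
Add the 60 calendar-day extension to Aug 14, 2025: Oct 13, 2025.
Oct 13, 2025 (Monday) is already a business day.
Add the 14 calendar-day extension to Oct 13, 2025: Oct 27, 2025.
Since Oct 27, 2025 is a Monday and not a holiday, the date is unchanged.
Final deadline: Oct 27, 2025.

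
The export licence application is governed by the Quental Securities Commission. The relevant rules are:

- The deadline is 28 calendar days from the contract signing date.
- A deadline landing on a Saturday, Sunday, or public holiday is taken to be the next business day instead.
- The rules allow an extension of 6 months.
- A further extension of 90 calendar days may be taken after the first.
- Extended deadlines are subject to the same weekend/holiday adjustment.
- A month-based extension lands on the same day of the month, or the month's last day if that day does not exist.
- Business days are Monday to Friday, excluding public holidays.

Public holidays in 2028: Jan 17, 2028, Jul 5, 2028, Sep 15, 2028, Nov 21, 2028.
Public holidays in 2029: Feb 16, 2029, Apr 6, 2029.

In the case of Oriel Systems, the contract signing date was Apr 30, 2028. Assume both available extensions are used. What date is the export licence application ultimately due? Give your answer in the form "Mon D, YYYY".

Feb 27, 2029

From Apr 30, 2028, 28 calendar days later is May 28, 2028.
Because May 28, 2028 is a Sunday, the deadline becomes May 29, 2028 (Monday).
Applying the 6 months extension: 6 months after May 29, 2028 is Nov 29, 2028.
Nov 29, 2028 (Wednesday) is already a business day.
Add the 90 calendar-day extension to Nov 29, 2028: Feb 27, 2029.
Feb 27, 2029 (Tuesday) is already a business day.
So the filing is due Feb 27, 2029.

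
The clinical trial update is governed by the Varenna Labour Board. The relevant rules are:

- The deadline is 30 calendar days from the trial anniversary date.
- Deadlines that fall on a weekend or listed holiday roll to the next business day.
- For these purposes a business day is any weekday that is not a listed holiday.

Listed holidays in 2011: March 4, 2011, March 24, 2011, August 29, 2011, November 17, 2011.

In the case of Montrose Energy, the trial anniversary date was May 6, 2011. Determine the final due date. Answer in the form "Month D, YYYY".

June 6, 2011

30 calendar days after May 6, 2011 is June 5, 2011.
June 5, 2011 falls on a Sunday. Rolling to the next business day gives June 6, 2011, a Monday.
The final due date is June 6, 2011.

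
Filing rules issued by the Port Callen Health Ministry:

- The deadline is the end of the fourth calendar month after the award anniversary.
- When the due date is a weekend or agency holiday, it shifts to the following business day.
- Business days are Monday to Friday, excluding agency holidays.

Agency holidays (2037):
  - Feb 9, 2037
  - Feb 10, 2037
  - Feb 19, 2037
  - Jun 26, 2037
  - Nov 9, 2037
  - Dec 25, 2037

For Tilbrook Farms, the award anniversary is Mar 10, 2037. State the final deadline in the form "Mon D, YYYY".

4 months after Mar 10, 2037 is July 2037; that month ends on Jul 31, 2037.
Jul 31, 2037 is a Friday and not a listed holiday, so it stands.
So the filing is due Jul 31, 2037.

Jul 31, 2037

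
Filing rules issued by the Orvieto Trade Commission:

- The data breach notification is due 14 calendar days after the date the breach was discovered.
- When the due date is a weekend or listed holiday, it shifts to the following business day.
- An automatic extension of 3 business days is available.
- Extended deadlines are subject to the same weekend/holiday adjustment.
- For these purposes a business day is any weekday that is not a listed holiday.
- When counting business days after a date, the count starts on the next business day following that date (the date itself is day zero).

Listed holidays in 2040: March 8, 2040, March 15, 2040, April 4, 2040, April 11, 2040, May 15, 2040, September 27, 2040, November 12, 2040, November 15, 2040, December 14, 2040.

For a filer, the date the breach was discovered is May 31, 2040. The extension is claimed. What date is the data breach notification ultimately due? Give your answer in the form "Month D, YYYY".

June 19, 2040

From May 31, 2040, 14 calendar days later is June 14, 2040.
June 14, 2040 is a Thursday and not a listed holiday, so it stands.
The 3-business-day extension runs from June 14, 2040 to June 19, 2040.
June 19, 2040 falls on a Tuesday, which is a business day, so no adjustment is needed.
The final due date is June 19, 2040.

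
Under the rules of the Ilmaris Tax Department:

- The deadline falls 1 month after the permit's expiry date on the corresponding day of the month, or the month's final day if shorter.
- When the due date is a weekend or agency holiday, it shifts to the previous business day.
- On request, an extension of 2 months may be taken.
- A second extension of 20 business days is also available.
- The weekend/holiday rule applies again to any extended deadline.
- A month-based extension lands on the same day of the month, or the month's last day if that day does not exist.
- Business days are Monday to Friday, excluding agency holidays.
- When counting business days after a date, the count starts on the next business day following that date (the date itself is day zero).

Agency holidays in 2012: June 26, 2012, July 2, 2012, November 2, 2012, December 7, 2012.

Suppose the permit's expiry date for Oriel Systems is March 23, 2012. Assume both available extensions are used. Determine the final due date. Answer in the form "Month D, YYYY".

July 24, 2012

1 month after March 23, 2012, on the same day of the month, is April 23, 2012.
April 23, 2012 (Monday) is already a business day.
Add 2 months to April 23, 2012: June 23, 2012.
June 23, 2012 is a Saturday, so it moves to the preceding business day, June 22, 2012 (Friday).
The 20-business-day extension runs from June 22, 2012 to July 24, 2012.
July 24, 2012 falls on a Tuesday, which is a business day, so no adjustment is needed.
So the filing is due July 24, 2012.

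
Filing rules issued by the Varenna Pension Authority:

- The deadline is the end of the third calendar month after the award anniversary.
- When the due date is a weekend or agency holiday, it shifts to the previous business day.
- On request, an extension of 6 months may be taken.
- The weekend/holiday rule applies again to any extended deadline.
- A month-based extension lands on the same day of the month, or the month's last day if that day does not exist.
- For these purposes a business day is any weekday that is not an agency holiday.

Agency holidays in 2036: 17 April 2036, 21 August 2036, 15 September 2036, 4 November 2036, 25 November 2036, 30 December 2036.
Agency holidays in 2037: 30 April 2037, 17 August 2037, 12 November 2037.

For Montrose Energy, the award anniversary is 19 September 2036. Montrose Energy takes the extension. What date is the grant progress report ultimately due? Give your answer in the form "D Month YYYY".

3 months after 19 September 2036 is December 2036; that month ends on 31 December 2036.
31 December 2036 (Wednesday) is already a business day.
Applying the 6 months extension: 6 months after 31 December 2036 is 30 June 2037 (day 31 does not exist in June, so the month's last day is used).
Since 30 June 2037 is a Tuesday and not a holiday, the date is unchanged.
Deadline: 30 June 2037.

30 June 2037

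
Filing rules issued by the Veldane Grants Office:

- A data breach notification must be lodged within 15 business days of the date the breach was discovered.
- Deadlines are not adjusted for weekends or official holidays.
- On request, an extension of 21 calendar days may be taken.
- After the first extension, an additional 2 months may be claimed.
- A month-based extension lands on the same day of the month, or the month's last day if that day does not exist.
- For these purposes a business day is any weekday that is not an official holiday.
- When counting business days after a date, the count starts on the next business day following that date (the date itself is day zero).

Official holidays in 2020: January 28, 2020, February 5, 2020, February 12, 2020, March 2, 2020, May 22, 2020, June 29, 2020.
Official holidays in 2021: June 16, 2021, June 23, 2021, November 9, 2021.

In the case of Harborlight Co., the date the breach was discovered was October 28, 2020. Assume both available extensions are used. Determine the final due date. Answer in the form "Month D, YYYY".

February 9, 2021

Starting the day after October 28, 2020 and counting 15 business days lands on November 18, 2020.
No adjustment is made for weekends or holidays, so November 18, 2020 stands.
With the 21-day extension, November 18, 2020 becomes December 9, 2020.
December 9, 2020 is a Wednesday; no weekend or holiday adjustment applies.
The 2 months extension carries December 9, 2020 to February 9, 2021.
February 9, 2021 is a Tuesday; no weekend or holiday adjustment applies.
Final deadline: February 9, 2021.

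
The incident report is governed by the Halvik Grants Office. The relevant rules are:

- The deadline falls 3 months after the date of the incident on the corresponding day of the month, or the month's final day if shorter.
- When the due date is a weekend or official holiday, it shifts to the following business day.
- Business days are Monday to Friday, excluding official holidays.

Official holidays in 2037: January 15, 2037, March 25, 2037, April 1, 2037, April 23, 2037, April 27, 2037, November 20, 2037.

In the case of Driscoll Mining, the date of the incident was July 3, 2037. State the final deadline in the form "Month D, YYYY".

October 5, 2037

Moving 3 months forward from July 3, 2037 on the corresponding day gives October 3, 2037.
October 3, 2037 is a Saturday; the next business day is October 5, 2037 (Monday).
Final deadline: October 5, 2037.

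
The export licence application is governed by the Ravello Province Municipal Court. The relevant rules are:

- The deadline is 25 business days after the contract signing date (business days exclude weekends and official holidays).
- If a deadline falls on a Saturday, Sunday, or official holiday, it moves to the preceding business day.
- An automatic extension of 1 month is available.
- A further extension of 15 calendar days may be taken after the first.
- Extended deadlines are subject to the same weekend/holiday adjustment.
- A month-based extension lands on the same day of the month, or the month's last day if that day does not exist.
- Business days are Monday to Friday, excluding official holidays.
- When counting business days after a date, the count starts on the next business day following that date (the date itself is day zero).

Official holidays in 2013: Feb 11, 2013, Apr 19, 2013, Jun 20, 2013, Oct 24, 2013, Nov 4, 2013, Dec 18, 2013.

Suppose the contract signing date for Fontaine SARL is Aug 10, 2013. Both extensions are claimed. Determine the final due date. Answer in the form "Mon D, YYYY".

Oct 25, 2013

Counting 25 business days after Aug 10, 2013 (skipping weekends and listed holidays) reaches Sep 13, 2013.
Sep 13, 2013 (Friday) is already a business day.
Applying the 1 month extension: 1 month after Sep 13, 2013 is Oct 13, 2013.
Oct 13, 2013 falls on a Sunday. Rolling to the preceding business day gives Oct 11, 2013, a Friday.
The 15-calendar-day extension moves the deadline from Oct 11, 2013 to Oct 26, 2013.
Oct 26, 2013 falls on a Saturday. Rolling to the preceding business day gives Oct 25, 2013, a Friday.
Final deadline: Oct 25, 2013.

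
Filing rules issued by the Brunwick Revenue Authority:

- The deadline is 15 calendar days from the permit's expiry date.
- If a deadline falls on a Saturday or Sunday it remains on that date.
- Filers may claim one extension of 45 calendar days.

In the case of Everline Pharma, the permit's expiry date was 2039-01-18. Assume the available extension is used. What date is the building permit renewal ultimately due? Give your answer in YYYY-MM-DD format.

Trigger date 2039-01-18 + 15 calendar days = 2039-02-02.
2039-02-02 is a Wednesday; no weekend or holiday adjustment applies.
With the 45-day extension, 2039-02-02 becomes 2039-03-19.
No adjustment is made for weekends or holidays, so 2039-03-19 stands.
Final deadline: 2039-03-19.

2039-03-19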